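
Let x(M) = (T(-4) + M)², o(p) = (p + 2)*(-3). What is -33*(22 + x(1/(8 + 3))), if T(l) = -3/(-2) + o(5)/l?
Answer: -399579/176 ≈ -2270.3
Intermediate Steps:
o(p) = -6 - 3*p (o(p) = (2 + p)*(-3) = -6 - 3*p)
T(l) = 3/2 - 21/l (T(l) = -3/(-2) + (-6 - 3*5)/l = -3*(-½) + (-6 - 15)/l = 3/2 - 21/l)
x(M) = (27/4 + M)² (x(M) = ((3/2 - 21/(-4)) + M)² = ((3/2 - 21*(-¼)) + M)² = ((3/2 + 21/4) + M)² = (27/4 + M)²)
-33*(22 + x(1/(8 + 3))) = -33*(22 + (27 + 4/(8 + 3))²/16) = -33*(22 + (27 + 4/11)²/16) = -33*(22 + (301/11)²/16) = -33*(22 + (1/16)*(90601/121)) = -33*(22 + 90601/1936) = -33*133193/1936 = -399579/176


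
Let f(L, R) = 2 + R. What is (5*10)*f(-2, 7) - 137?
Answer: 313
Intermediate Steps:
(5*10)*f(-2, 7) - 137 = (5*10)*(2 + 7) - 137 = 50*9 - 137 = 450 - 137 = 313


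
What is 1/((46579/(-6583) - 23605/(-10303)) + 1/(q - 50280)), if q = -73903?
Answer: -8422668386767/40298906997775 ≈ -0.20900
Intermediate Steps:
1/((46579/(-6583) - 23605/(-10303)) + 1/(q - 50280)) = 1/((46579/(-6583) - 23605/(-10303)) + 1/(-73903 - 50280)) = 1/((46579*(-1/6583) - 23605*(-1/10303)) + 1/(-124183)) = 1/((-46579/6583 + 23605/10303) - 1/124183) = 1/(-324511722/67824649 - 1/124183) = 1/(-40298906997775/8422668386767) = -8422668386767/40298906997775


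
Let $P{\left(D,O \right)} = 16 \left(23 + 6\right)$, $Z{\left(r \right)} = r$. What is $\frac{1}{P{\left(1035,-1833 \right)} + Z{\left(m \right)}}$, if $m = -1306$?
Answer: $- \frac{1}{842} \approx -0.0011876$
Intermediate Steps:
$P{\left(D,O \right)} = 464$ ($P{\left(D,O \right)} = 16 \cdot 29 = 464$)
$\frac{1}{P{\left(1035,-1833 \right)} + Z{\left(m \right)}} = \frac{1}{464 - 1306} = \frac{1}{-842} = - \frac{1}{842}$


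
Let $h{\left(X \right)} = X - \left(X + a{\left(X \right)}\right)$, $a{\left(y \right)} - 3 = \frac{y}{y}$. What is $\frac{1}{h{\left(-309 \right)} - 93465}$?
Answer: $- \frac{1}{93469} \approx -1.0699 \cdot 10^{-5}$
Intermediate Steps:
$a{\left(y \right)} = 4$ ($a{\left(y \right)} = 3 + \frac{y}{y} = 3 + 1 = 4$)
$h{\left(X \right)} = -4$ ($h{\left(X \right)} = X - \left(X + 4\right) = X - \left(4 + X\right) = -4$)
$\frac{1}{h{\left(-309 \right)} - 93465} = \frac{1}{-4 - 93465} = \frac{1}{-93469} = - \frac{1}{93469}$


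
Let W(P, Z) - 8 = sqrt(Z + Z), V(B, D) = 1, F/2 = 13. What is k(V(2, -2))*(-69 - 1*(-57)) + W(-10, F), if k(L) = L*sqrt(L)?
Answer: -4 + 2*sqrt(13) ≈ 3.2111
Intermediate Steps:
F = 26 (F = 2*13 = 26)
W(P, Z) = 8 + sqrt(2)*sqrt(Z) (W(P, Z) = 8 + sqrt(Z + Z) = 8 + sqrt(2*Z) = 8 + sqrt(2)*sqrt(Z))
k(L) = L**(3/2)
k(V(2, -2))*(-69 - 1*(-57)) + W(-10, F) = 1**(3/2)*(-69 - 1*(-57)) + (8 + sqrt(2)*sqrt(26)) = 1*(-69 + 57) + (8 + 2*sqrt(13)) = 1*(-12) + (8 + 2*sqrt(13)) = -12 + (8 + 2*sqrt(13)) = -4 + 2*sqrt(13)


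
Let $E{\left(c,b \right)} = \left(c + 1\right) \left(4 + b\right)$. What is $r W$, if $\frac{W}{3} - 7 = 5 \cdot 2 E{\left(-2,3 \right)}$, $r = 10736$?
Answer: $-2029104$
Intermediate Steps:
$E{\left(c,b \right)} = \left(1 + c\right) \left(4 + b\right)$
$W = -189$ ($W = 21 + 3 \cdot 5 \cdot 2 \left(4 + 3 + 4 \left(-2\right) + 3 \left(-2\right)\right) = 21 + 3 \cdot 10 \left(4 + 3 - 8 - 6\right) = 21 + 3 \cdot 10 \left(-7\right) = 21 + 3 \left(-70\right) = 21 - 210 = -189$)
$r W = 10736 \left(-189\right) = -2029104$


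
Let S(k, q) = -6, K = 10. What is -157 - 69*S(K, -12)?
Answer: 257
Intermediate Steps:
-157 - 69*S(K, -12) = -157 - 69*(-6) = -157 + 414 = 257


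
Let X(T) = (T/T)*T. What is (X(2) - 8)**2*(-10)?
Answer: -360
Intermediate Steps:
X(T) = T (X(T) = 1*T = T)
(X(2) - 8)**2*(-10) = (2 - 8)**2*(-10) = (-6)**2*(-10) = 36*(-10) = -360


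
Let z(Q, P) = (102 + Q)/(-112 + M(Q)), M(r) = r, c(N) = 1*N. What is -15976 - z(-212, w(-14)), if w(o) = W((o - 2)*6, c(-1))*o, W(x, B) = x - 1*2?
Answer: -2588167/162 ≈ -15976.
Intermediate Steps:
c(N) = N
W(x, B) = -2 + x (W(x, B) = x - 2 = -2 + x)
w(o) = o*(-14 + 6*o) (w(o) = (-2 + (o - 2)*6)*o = (-2 + (-2 + o)*6)*o = (-2 + (-12 + 6*o))*o = (-14 + 6*o)*o = o*(-14 + 6*o))
z(Q, P) = (102 + Q)/(-112 + Q)
-15976 - z(-212, w(-14)) = -15976 - (102 - 212)/(-112 - 212) = -15976 - (-110)/(-324) = -15976 - (-1)*(-110)/324 = -15976 - 1*55/162 = -15976 - 55/162 = -2588167/162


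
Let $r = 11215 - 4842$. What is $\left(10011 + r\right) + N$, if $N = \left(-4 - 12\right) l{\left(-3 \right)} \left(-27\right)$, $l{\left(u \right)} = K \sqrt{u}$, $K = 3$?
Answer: $16384 + 1296 i \sqrt{3} \approx 16384.0 + 2244.7 i$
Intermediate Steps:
$r = 6373$
$l{\left(u \right)} = 3 \sqrt{u}$
$N = 1296 i \sqrt{3}$ ($N = \left(-4 - 12\right) 3 \sqrt{-3} \left(-27\right) = - 16 \cdot 3 i \sqrt{3} \left(-27\right) = - 48 i \sqrt{3} \left(-27\right) = 1296 i \sqrt{3} \approx 2244.7 i$)
$\left(10011 + r\right) + N = \left(10011 + 6373\right) + 1296 i \sqrt{3} = 16384 + 1296 i \sqrt{3}$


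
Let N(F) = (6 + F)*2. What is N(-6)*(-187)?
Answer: 0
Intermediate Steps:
N(F) = 12 + 2*F
N(-6)*(-187) = (12 + 2*(-6))*(-187) = (12 - 12)*(-187) = 0*(-187) = 0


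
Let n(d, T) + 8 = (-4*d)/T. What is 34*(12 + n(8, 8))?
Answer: 0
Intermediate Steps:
n(d, T) = -8 - 4*d/T (n(d, T) = -8 + (-4*d)/T = -8 - 4*d/T)
34*(12 + n(8, 8)) = 34*(12 + (-8 - 4*8/8)) = 34*(12 + (-8 - 4*8*1/8)) = 34*(12 + (-8 - 4)) = 34*(12 - 12) = 34*0 = 0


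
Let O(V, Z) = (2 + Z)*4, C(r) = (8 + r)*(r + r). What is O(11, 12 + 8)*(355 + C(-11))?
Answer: 37048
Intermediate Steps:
C(r) = 2*r*(8 + r) (C(r) = (8 + r)*(2*r) = 2*r*(8 + r))
O(V, Z) = 8 + 4*Z
O(11, 12 + 8)*(355 + C(-11)) = (8 + 4*(12 + 8))*(355 + 2*(-11)*(8 - 11)) = (8 + 4*20)*(355 + 2*(-11)*(-3)) = (8 + 80)*(355 + 66) = 88*421 = 37048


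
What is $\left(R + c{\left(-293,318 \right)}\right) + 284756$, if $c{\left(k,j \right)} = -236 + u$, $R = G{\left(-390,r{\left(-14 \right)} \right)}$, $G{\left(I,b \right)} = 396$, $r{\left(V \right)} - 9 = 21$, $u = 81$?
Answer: $284997$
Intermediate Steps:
$r{\left(V \right)} = 30$ ($r{\left(V \right)} = 9 + 21 = 30$)
$R = 396$
$c{\left(k,j \right)} = -155$ ($c{\left(k,j \right)} = -236 + 81 = -155$)
$\left(R + c{\left(-293,318 \right)}\right) + 284756 = \left(396 - 155\right) + 284756 = 241 + 284756 = 284997$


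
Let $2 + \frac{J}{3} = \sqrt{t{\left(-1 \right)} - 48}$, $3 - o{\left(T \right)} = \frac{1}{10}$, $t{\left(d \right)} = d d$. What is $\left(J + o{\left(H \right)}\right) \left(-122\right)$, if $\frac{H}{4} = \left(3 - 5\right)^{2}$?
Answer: $\frac{1891}{5} - 366 i \sqrt{47} \approx 378.2 - 2509.2 i$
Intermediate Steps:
$t{\left(d \right)} = d^{2}$
$H = 16$ ($H = 4 \left(3 - 5\right)^{2} = 4 \left(-2\right)^{2} = 4 \cdot 4 = 16$)
$o{\left(T \right)} = \frac{29}{10}$ ($o{\left(T \right)} = 3 - \frac{1}{10} = \frac{29}{10}$)
$J = -6 + 3 i \sqrt{47}$ ($J = -6 + 3 \sqrt{\left(-1\right)^{2} - 48} = -6 + 3 \sqrt{1 - 48} = -6 + 3 \sqrt{-47} = -6 + 3 i \sqrt{47} \approx -6.0 + 20.567 i$)
$\left(J + o{\left(H \right)}\right) \left(-122\right) = \left(\left(-6 + 3 i \sqrt{47}\right) + \frac{29}{10}\right) \left(-122\right) = \left(- \frac{31}{10} + 3 i \sqrt{47}\right) \left(-122\right) = \frac{1891}{5} - 366 i \sqrt{47}$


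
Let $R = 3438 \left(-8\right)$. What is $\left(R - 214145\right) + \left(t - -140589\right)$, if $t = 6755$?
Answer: $-94305$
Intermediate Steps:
$R = -27504$
$\left(R - 214145\right) + \left(t - -140589\right) = \left(-27504 - 214145\right) + \left(6755 - -140589\right) = -241649 + \left(6755 + 140589\right) = -241649 + 147344 = -94305$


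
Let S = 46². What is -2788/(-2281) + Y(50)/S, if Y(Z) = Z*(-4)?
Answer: 1360802/1206649 ≈ 1.1278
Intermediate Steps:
Y(Z) = -4*Z
S = 2116
-2788/(-2281) + Y(50)/S = -2788/(-2281) - 4*50/2116 = -2788*(-1/2281) - 200*1/2116 = 2788/2281 - 50/529 = 1360802/1206649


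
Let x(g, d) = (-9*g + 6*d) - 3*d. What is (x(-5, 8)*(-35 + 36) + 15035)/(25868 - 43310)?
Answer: -7552/8721 ≈ -0.86596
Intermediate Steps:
x(g, d) = -9*g + 3*d
(x(-5, 8)*(-35 + 36) + 15035)/(25868 - 43310) = ((-9*(-5) + 3*8)*(-35 + 36) + 15035)/(25868 - 43310) = ((45 + 24)*1 + 15035)/(-17442) = (69*1 + 15035)*(-1/17442) = (69 + 15035)*(-1/17442) = 15104*(-1/17442) = -7552/8721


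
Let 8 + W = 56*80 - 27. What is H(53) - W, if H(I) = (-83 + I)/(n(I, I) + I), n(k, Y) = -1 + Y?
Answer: -31117/7 ≈ -4445.3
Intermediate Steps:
W = 4445 (W = -8 + (56*80 - 27) = -8 + (4480 - 27) = -8 + 4453 = 4445)
H(I) = (-83 + I)/(-1 + 2*I) (H(I) = (-83 + I)/((-1 + I) + I) = (-83 + I)/(-1 + 2*I))
H(53) - W = (-83 + 53)/(-1 + 2*53) - 1*4445 = -30/(-1 + 106) - 4445 = -30/105 - 4445 = (1/105)*(-30) - 4445 = -2/7 - 4445 = -31117/7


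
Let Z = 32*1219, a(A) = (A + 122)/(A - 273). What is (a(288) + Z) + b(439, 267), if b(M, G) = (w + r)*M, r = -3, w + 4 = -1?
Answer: 106570/3 ≈ 35523.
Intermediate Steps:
w = -5 (w = -4 - 1 = -5)
b(M, G) = -8*M (b(M, G) = (-5 - 3)*M = -8*M)
a(A) = (122 + A)/(-273 + A)
Z = 39008
(a(288) + Z) + b(439, 267) = ((122 + 288)/(-273 + 288) + 39008) - 8*439 = (410/15 + 39008) - 3512 = ((1/15)*410 + 39008) - 3512 = (82/3 + 39008) - 3512 = 117106/3 - 3512 = 106570/3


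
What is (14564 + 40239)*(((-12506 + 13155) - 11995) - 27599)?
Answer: -2134302835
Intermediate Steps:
(14564 + 40239)*(((-12506 + 13155) - 11995) - 27599) = 54803*((649 - 11995) - 27599) = 54803*(-11346 - 27599) = 54803*(-38945) = -2134302835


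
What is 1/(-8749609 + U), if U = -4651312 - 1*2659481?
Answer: -1/16060402 ≈ -6.2265e-8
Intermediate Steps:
U = -7310793 (U = -4651312 - 2659481 = -7310793)
1/(-8749609 + U) = 1/(-8749609 - 7310793) = 1/(-16060402) = -1/16060402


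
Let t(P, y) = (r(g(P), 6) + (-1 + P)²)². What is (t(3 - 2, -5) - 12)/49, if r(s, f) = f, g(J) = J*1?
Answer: 24/49 ≈ 0.48980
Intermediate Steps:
g(J) = J
t(P, y) = (6 + (-1 + P)²)²
(t(3 - 2, -5) - 12)/49 = ((6 + (-1 + (3 - 2))²)² - 12)/49 = ((6 + (-1 + 1)²)² - 12)*(1/49) = ((6 + 0²)² - 12)*(1/49) = ((6 + 0)² - 12)*(1/49) = (6² - 12)*(1/49) = (36 - 12)*(1/49) = 24*(1/49) = 24/49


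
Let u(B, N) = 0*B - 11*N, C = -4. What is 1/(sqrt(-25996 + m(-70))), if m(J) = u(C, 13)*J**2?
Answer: -I*sqrt(20186)/121116 ≈ -0.0011731*I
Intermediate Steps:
u(B, N) = -11*N (u(B, N) = 0 - 11*N = -11*N)
m(J) = -143*J**2 (m(J) = (-11*13)*J**2 = -143*J**2)
1/(sqrt(-25996 + m(-70))) = 1/(sqrt(-25996 - 143*(-70)**2)) = 1/(sqrt(-25996 - 143*4900)) = 1/(sqrt(-25996 - 700700)) = 1/(sqrt(-726696)) = 1/(6*I*sqrt(20186)) = -I*sqrt(20186)/121116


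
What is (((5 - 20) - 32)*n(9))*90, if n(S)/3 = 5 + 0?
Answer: -63450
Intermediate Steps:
n(S) = 15 (n(S) = 3*(5 + 0) = 3*5 = 15)
(((5 - 20) - 32)*n(9))*90 = (((5 - 20) - 32)*15)*90 = ((-15 - 32)*15)*90 = -47*15*90 = -705*90 = -63450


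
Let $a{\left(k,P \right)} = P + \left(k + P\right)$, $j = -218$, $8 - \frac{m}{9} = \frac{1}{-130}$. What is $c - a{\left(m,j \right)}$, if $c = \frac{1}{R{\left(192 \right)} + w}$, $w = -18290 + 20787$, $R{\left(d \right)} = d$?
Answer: $\frac{127219409}{349570} \approx 363.93$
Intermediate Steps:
$m = \frac{9369}{130}$ ($m = 72 - \frac{9}{-130} = 72 - - \frac{9}{130} = 72 + \frac{9}{130} = \frac{9369}{130} \approx 72.069$)
$w = 2497$
$c = \frac{1}{2689}$ ($c = \frac{1}{192 + 2497} = \frac{1}{2689} \approx 0.00037189$)
$a{\left(k,P \right)} = k + 2 P$ ($a{\left(k,P \right)} = P + \left(P + k\right) = k + 2 P$)
$c - a{\left(m,j \right)} = \frac{1}{2689} - \left(\frac{9369}{130} + 2 \left(-218\right)\right) = \frac{1}{2689} - \left(\frac{9369}{130} - 436\right) = \frac{1}{2689} - - \frac{47311}{130} = \frac{1}{2689} + \frac{47311}{130} = \frac{127219409}{349570}$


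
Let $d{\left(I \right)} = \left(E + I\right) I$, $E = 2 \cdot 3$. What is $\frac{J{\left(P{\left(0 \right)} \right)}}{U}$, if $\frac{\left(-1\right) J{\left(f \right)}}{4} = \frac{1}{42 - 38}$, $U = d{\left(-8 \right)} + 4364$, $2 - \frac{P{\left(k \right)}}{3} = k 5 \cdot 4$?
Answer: $- \frac{1}{4380} \approx -0.00022831$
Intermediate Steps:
$E = 6$
$d{\left(I \right)} = I \left(6 + I\right)$ ($d{\left(I \right)} = \left(6 + I\right) I = I \left(6 + I\right)$)
$P{\left(k \right)} = 6 - 60 k$ ($P{\left(k \right)} = 6 - 3 k 5 \cdot 4 = 6 - 3 \cdot 5 k 4 = 6 - 3 \cdot 20 k = 6 - 60 k$)
$U = 4380$ ($U = - 8 \left(6 - 8\right) + 4364 = \left(-8\right) \left(-2\right) + 4364 = 16 + 4364 = 4380$)
$J{\left(f \right)} = -1$ ($J{\left(f \right)} = - \frac{4}{42 - 38} = - \frac{4}{4} = \left(-4\right) \frac{1}{4} = -1$)
$\frac{J{\left(P{\left(0 \right)} \right)}}{U} = - \frac{1}{4380}$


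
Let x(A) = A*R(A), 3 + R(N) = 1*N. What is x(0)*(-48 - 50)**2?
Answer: 0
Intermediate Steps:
R(N) = -3 + N (R(N) = -3 + 1*N = -3 + N)
x(A) = A*(-3 + A)
x(0)*(-48 - 50)**2 = (0*(-3 + 0))*(-48 - 50)**2 = (0*(-3))*(-98)**2 = 0*9604 = 0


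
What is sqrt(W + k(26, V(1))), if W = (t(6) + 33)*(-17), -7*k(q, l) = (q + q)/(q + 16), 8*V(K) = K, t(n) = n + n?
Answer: I*sqrt(337443)/21 ≈ 27.662*I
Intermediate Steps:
t(n) = 2*n
V(K) = K/8
k(q, l) = -2*q/(7*(16 + q)) (k(q, l) = -(q + q)/(7*(q + 16)) = -2*q/(7*(16 + q)))
W = -765 (W = (2*6 + 33)*(-17) = (12 + 33)*(-17) = 45*(-17) = -765)
sqrt(W + k(26, V(1))) = sqrt(-765 - 2*26/(112 + 7*26)) = sqrt(-765 - 2*26/(112 + 182)) = sqrt(-765 - 2*26/294) = sqrt(-765 - 2*26*1/294) = sqrt(-765 - 26/147) = sqrt(-112481/147) = I*sqrt(337443)/21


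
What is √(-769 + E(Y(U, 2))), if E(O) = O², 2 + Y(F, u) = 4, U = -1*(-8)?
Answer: 3*I*√85 ≈ 27.659*I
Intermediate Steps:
U = 8
Y(F, u) = 2 (Y(F, u) = -2 + 4 = 2)
√(-769 + E(Y(U, 2))) = √(-769 + 2²) = √(-769 + 4) = √(-765) = 3*I*√85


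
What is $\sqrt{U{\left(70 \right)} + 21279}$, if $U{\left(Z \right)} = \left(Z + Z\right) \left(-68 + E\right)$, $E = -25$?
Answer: $\sqrt{8259} \approx 90.879$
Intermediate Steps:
$U{\left(Z \right)} = - 186 Z$ ($U{\left(Z \right)} = \left(Z + Z\right) \left(-68 - 25\right) = 2 Z \left(-93\right) = - 186 Z$)
$\sqrt{U{\left(70 \right)} + 21279} = \sqrt{\left(-186\right) 70 + 21279} = \sqrt{-13020 + 21279} = \sqrt{8259}$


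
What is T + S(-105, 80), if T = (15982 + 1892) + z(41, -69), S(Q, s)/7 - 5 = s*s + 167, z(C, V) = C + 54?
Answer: 63973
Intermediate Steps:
z(C, V) = 54 + C
S(Q, s) = 1204 + 7*s² (S(Q, s) = 35 + 7*(s*s + 167) = 35 + 7*(s² + 167) = 35 + 7*(167 + s²) = 35 + (1169 + 7*s²) = 1204 + 7*s²)
T = 17969 (T = (15982 + 1892) + (54 + 41) = 17874 + 95 = 17969)
T + S(-105, 80) = 17969 + (1204 + 7*80²) = 17969 + (1204 + 7*6400) = 17969 + (1204 + 44800) = 17969 + 46004 = 63973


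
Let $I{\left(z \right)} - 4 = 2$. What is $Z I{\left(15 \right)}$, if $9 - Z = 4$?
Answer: $30$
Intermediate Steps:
$Z = 5$ ($Z = 9 - 4 = 5$)
$I{\left(z \right)} = 6$ ($I{\left(z \right)} = 4 + 2 = 6$)
$Z I{\left(15 \right)} = 5 \cdot 6 = 30$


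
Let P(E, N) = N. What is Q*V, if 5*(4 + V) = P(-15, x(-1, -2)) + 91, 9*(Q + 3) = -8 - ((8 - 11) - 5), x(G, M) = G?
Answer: -42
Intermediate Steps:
Q = -3 (Q = -3 + (-8 - ((8 - 11) - 5))/9 = -3 + (-8 - (-3 - 5))/9 = -3 + (-8 - 1*(-8))/9 = -3 + (-8 + 8)/9 = -3 + (⅑)*0 = -3 + 0 = -3)
V = 14 (V = -4 + (-1 + 91)/5 = -4 + (⅕)*90 = -4 + 18 = 14)
Q*V = -3*14 = -42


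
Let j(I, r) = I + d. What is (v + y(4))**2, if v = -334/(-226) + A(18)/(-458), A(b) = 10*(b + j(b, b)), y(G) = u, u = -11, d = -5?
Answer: 69653238561/669619129 ≈ 104.02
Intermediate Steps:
j(I, r) = -5 + I (j(I, r) = I - 5 = -5 + I)
y(G) = -11
A(b) = -50 + 20*b (A(b) = 10*(b + (-5 + b)) = 10*(-5 + 2*b) = -50 + 20*b)
v = 20728/25877 (v = -334/(-226) + (-50 + 20*18)/(-458) = -334*(-1/226) + (-50 + 360)*(-1/458) = 167/113 + 310*(-1/458) = 167/113 - 155/229 = 20728/25877 ≈ 0.80102)
(v + y(4))**2 = (20728/25877 - 11)**2 = (-263919/25877)**2 = 69653238561/669619129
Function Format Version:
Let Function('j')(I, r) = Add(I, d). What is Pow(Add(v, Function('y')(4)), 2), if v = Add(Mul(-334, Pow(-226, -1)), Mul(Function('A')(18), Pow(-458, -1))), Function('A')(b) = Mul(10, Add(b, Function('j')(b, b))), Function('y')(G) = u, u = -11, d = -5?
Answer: Rational(69653238561, 669619129) ≈ 104.02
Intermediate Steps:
Function('j')(I, r) = Add(-5, I) (Function('j')(I, r) = Add(I, -5) = Add(-5, I))
Function('y')(G) = -11
Function('A')(b) = Add(-50, Mul(20, b)) (Function('A')(b) = Mul(10, Add(b, Add(-5, b))) = Mul(10, Add(-5, Mul(2, b))) = Add(-50, Mul(20, b)))
v = Rational(20728, 25877) (v = Add(Mul(-334, Pow(-226, -1)), Mul(Add(-50, Mul(20, 18)), Pow(-458, -1))) = Add(Mul(-334, Rational(-1, 226)), Mul(Add(-50, 360), Rational(-1, 458))) = Add(Rational(167, 113), Mul(310, Rational(-1, 458))) = Add(Rational(167, 113), Rational(-155, 229)) = Rational(20728, 25877) ≈ 0.80102)
Pow(Add(v, Function('y')(4)), 2) = Pow(Add(Rational(20728, 25877), -11), 2) = Pow(Rational(-263919, 25877), 2) = Rational(69653238561, 669619129)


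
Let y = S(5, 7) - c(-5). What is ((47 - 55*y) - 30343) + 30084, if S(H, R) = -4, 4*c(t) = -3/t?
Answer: 65/4 ≈ 16.250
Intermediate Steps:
c(t) = -3/(4*t) (c(t) = (-3/t)/4 = -3/(4*t))
y = -83/20 (y = -4 - (-3)/(4*(-5)) = -4 - (-3)*(-1)/(4*5) = -4 - 1*3/20 = -4 - 3/20 = -83/20 ≈ -4.1500)
((47 - 55*y) - 30343) + 30084 = ((47 - 55*(-83/20)) - 30343) + 30084 = ((47 + 913/4) - 30343) + 30084 = (1101/4 - 30343) + 30084 = -120271/4 + 30084 = 65/4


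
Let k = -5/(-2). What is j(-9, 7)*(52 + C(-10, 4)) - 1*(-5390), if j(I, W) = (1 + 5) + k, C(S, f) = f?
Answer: 5866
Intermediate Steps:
k = 5/2 (k = -5*(-½) = 5/2 ≈ 2.5000)
j(I, W) = 17/2 (j(I, W) = (1 + 5) + 5/2 = 6 + 5/2 = 17/2)
j(-9, 7)*(52 + C(-10, 4)) - 1*(-5390) = 17*(52 + 4)/2 - 1*(-5390) = (17/2)*56 + 5390 = 476 + 5390 = 5866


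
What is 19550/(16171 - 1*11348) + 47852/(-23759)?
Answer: 233698254/114589657 ≈ 2.0394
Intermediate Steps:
19550/(16171 - 1*11348) + 47852/(-23759) = 19550/(16171 - 11348) + 47852*(-1/23759) = 19550/4823 - 47852/23759 = 233698254/114589657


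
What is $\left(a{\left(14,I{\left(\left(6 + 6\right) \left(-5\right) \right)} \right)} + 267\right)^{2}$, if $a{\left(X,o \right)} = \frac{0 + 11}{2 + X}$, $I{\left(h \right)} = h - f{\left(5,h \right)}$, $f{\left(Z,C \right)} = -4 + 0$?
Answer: $\frac{18344089}{256} \approx 71657.0$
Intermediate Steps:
$f{\left(Z,C \right)} = -4$
$I{\left(h \right)} = 4 + h$ ($I{\left(h \right)} = h - -4 = h + 4 = 4 + h$)
$a{\left(X,o \right)} = \frac{11}{2 + X}$
$\left(a{\left(14,I{\left(\left(6 + 6\right) \left(-5\right) \right)} \right)} + 267\right)^{2} = \left(\frac{11}{2 + 14} + 267\right)^{2} = \left(\frac{11}{16} + 267\right)^{2} = \left(\frac{4283}{16}\right)^{2} = \frac{18344089}{256}$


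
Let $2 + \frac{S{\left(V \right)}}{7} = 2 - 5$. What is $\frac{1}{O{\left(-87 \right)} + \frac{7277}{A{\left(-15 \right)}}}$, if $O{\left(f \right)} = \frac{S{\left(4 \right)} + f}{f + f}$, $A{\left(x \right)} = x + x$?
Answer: $- \frac{290}{70141} \approx -0.0041345$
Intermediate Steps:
$A{\left(x \right)} = 2 x$
$S{\left(V \right)} = -35$ ($S{\left(V \right)} = -14 + 7 \left(2 - 5\right) = -14 + 7 \left(-3\right) = -14 - 21 = -35$)
$O{\left(f \right)} = \frac{-35 + f}{2 f}$ ($O{\left(f \right)} = \frac{-35 + f}{f + f} = \frac{-35 + f}{2 f}$)
$\frac{1}{O{\left(-87 \right)} + \frac{7277}{A{\left(-15 \right)}}} = \frac{1}{\frac{-35 - 87}{2 \left(-87\right)} + \frac{7277}{2 \left(-15\right)}} = \frac{1}{\frac{1}{2} \left(- \frac{1}{87}\right) \left(-122\right) + \frac{7277}{-30}} = \frac{1}{\frac{61}{87} + 7277 \left(- \frac{1}{30}\right)} = \frac{1}{\frac{61}{87} - \frac{7277}{30}} = \frac{1}{- \frac{70141}{290}} = - \frac{290}{70141}$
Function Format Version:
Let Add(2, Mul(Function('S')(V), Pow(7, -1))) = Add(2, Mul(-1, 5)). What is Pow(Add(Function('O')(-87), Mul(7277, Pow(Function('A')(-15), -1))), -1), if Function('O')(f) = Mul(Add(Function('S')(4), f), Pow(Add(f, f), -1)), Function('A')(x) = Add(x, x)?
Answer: Rational(-290, 70141) ≈ -0.0041345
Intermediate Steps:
Function('A')(x) = Mul(2, x)
Function('S')(V) = -35 (Function('S')(V) = Add(-14, Mul(7, Add(2, Mul(-1, 5)))) = Add(-14, Mul(7, Add(2, -5))) = Add(-14, Mul(7, -3)) = Add(-14, -21) = -35)
Function('O')(f) = Mul(Rational(1, 2), Pow(f, -1), Add(-35, f)) (Function('O')(f) = Mul(Add(-35, f), Pow(Add(f, f), -1)) = Mul(Add(-35, f), Pow(Mul(2, f), -1)) = Mul(Add(-35, f), Mul(Rational(1, 2), Pow(f, -1))) = Mul(Rational(1, 2), Pow(f, -1), Add(-35, f)))
Pow(Add(Function('O')(-87), Mul(7277, Pow(Function('A')(-15), -1))), -1) = Pow(Add(Mul(Rational(1, 2), Pow(-87, -1), Add(-35, -87)), Mul(7277, Pow(Mul(2, -15), -1))), -1) = Pow(Add(Mul(Rational(1, 2), Rational(-1, 87), -122), Mul(7277, Pow(-30, -1))), -1) = Pow(Add(Rational(61, 87), Mul(7277, Rational(-1, 30))), -1) = Pow(Add(Rational(61, 87), Rational(-7277, 30)), -1) = Pow(Rational(-70141, 290), -1) = Rational(-290, 70141)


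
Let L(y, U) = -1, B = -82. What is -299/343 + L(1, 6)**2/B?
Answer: -24861/28126 ≈ -0.88391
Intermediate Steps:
-299/343 + L(1, 6)**2/B = -299/343 + (-1)**2/(-82) = -299*1/343 + 1*(-1/82) = -299/343 - 1/82 = -24861/28126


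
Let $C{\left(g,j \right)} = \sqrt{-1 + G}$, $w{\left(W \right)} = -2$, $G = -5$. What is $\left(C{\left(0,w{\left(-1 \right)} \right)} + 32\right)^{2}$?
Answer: $\left(32 + i \sqrt{6}\right)^{2} \approx 1018.0 + 156.77 i$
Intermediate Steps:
$C{\left(g,j \right)} = i \sqrt{6}$ ($C{\left(g,j \right)} = \sqrt{-1 - 5} = \sqrt{-6} = i \sqrt{6}$)
$\left(C{\left(0,w{\left(-1 \right)} \right)} + 32\right)^{2} = \left(i \sqrt{6} + 32\right)^{2} = \left(32 + i \sqrt{6}\right)^{2}$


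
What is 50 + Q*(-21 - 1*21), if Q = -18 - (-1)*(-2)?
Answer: 890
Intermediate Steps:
Q = -20 (Q = -18 - 1*2 = -18 - 2 = -20)
50 + Q*(-21 - 1*21) = 50 - 20*(-21 - 1*21) = 50 - 20*(-21 - 21) = 50 - 20*(-42) = 50 + 840 = 890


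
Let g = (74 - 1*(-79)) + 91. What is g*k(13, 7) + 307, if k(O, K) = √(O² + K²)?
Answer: 307 + 244*√218 ≈ 3909.6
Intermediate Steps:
g = 244 (g = (74 + 79) + 91 = 153 + 91 = 244)
k(O, K) = √(K² + O²)
g*k(13, 7) + 307 = 244*√(7² + 13²) + 307 = 244*√(49 + 169) + 307 = 244*√218 + 307 = 307 + 244*√218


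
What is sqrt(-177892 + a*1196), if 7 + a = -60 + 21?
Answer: 2*I*sqrt(58227) ≈ 482.61*I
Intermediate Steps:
a = -46 (a = -7 + (-60 + 21) = -7 - 39 = -46)
sqrt(-177892 + a*1196) = sqrt(-177892 - 46*1196) = sqrt(-177892 - 55016) = sqrt(-232908) = 2*I*sqrt(58227)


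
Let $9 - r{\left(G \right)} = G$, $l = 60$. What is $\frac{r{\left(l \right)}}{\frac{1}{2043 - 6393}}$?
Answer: $221850$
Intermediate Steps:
$r{\left(G \right)} = 9 - G$
$\frac{r{\left(l \right)}}{\frac{1}{2043 - 6393}} = \frac{9 - 60}{\frac{1}{2043 - 6393}} = \frac{9 - 60}{\frac{1}{-4350}} = - \frac{51}{- \frac{1}{4350}} = \left(-51\right) \left(-4350\right) = 221850$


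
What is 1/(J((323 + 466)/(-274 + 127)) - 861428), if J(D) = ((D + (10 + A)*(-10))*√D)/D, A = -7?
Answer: -11101222636/9562904015887497 - 12131*I*√263/9562904015887497 ≈ -1.1609e-6 - 2.0572e-11*I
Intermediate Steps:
J(D) = (-30 + D)/√D (J(D) = ((D + (10 - 7)*(-10))*√D)/D = ((D + 3*(-10))*√D)/D = ((D - 30)*√D)/D = ((-30 + D)*√D)/D = (√D*(-30 + D))/D = (-30 + D)/√D)
1/(J((323 + 466)/(-274 + 127)) - 861428) = 1/((-30 + (323 + 466)/(-274 + 127))/√((323 + 466)/(-274 + 127)) - 861428) = 1/((-30 + 789/(-147))/√(789/(-147)) - 861428) = 1/((-30 + 789*(-1/147))/√(789*(-1/147)) - 861428) = 1/((-30 - 263/49)/√(-263/49) - 861428) = 1/(-7*I*√263/263*(-1733/49) - 861428) = 1/(1733*I*√263/1841 - 861428) = 1/(-861428 + 1733*I*√263/1841)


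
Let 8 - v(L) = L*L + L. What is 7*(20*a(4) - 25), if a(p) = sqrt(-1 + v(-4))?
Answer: -175 + 140*I*sqrt(5) ≈ -175.0 + 313.05*I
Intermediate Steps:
v(L) = 8 - L - L**2 (v(L) = 8 - (L*L + L) = 8 - (L**2 + L) = 8 - (L + L**2) = 8 + (-L - L**2) = 8 - L - L**2)
a(p) = I*sqrt(5) (a(p) = sqrt(-1 + (8 - 1*(-4) - 1*(-4)**2)) = sqrt(-1 + (8 + 4 - 1*16)) = sqrt(-1 + (8 + 4 - 16)) = sqrt(-1 - 4) = sqrt(-5) = I*sqrt(5))
7*(20*a(4) - 25) = 7*(20*(I*sqrt(5)) - 25) = 7*(20*I*sqrt(5) - 25) = 7*(-25 + 20*I*sqrt(5)) = -175 + 140*I*sqrt(5)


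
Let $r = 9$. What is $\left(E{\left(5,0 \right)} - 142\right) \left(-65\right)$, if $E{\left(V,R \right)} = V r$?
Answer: $6305$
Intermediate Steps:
$E{\left(V,R \right)} = 9 V$ ($E{\left(V,R \right)} = V 9 = 9 V$)
$\left(E{\left(5,0 \right)} - 142\right) \left(-65\right) = \left(9 \cdot 5 - 142\right) \left(-65\right) = \left(45 - 142\right) \left(-65\right) = \left(-97\right) \left(-65\right) = 6305$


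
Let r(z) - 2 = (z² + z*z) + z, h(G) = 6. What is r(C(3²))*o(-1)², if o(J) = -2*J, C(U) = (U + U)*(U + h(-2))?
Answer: 584288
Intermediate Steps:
C(U) = 2*U*(6 + U) (C(U) = (U + U)*(U + 6) = (2*U)*(6 + U) = 2*U*(6 + U))
r(z) = 2 + z + 2*z² (r(z) = 2 + ((z² + z*z) + z) = 2 + ((z² + z²) + z) = 2 + (2*z² + z) = 2 + (z + 2*z²) = 2 + z + 2*z²)
r(C(3²))*o(-1)² = (2 + 2*3²*(6 + 3²) + 2*(2*3²*(6 + 3²))²)*(-2*(-1))² = (2 + 2*9*(6 + 9) + 2*(2*9*(6 + 9))²)*2² = (2 + 2*9*15 + 2*(2*9*15)²)*4 = (2 + 270 + 2*270²)*4 = (2 + 270 + 2*72900)*4 = (2 + 270 + 145800)*4 = 146072*4 = 584288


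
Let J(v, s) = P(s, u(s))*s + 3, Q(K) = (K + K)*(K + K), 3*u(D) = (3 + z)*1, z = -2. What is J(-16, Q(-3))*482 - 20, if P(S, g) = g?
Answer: 7210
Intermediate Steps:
u(D) = ⅓ (u(D) = ((3 - 2)*1)/3 = (1*1)/3 = (⅓)*1 = ⅓)
Q(K) = 4*K² (Q(K) = (2*K)*(2*K) = 4*K²)
J(v, s) = 3 + s/3 (J(v, s) = s/3 + 3 = 3 + s/3)
J(-16, Q(-3))*482 - 20 = (3 + (4*(-3)²)/3)*482 - 20 = (3 + (4*9)/3)*482 - 20 = (3 + (⅓)*36)*482 - 20 = (3 + 12)*482 - 20 = 15*482 - 20 = 7230 - 20 = 7210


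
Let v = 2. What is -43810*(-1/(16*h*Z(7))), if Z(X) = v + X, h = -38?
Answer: -21905/2736 ≈ -8.0062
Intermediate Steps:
Z(X) = 2 + X
-43810*(-1/(16*h*Z(7))) = -43810*1/(608*(2 + 7)) = -43810/((9*(-38))*(-16)) = -43810/((-342*(-16))) = -43810/5472 = -43810*1/5472 = -21905/2736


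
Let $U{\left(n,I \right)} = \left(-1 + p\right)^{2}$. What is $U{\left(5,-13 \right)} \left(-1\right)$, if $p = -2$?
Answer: $-9$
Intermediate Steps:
$U{\left(n,I \right)} = 9$ ($U{\left(n,I \right)} = \left(-1 - 2\right)^{2} = \left(-3\right)^{2} = 9$)
$U{\left(5,-13 \right)} \left(-1\right) = 9 \left(-1\right) = -9$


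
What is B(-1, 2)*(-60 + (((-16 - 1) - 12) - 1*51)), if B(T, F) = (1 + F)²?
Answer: -1260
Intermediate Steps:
B(-1, 2)*(-60 + (((-16 - 1) - 12) - 1*51)) = (1 + 2)²*(-60 + (((-16 - 1) - 12) - 1*51)) = 3²*(-60 + ((-17 - 12) - 51)) = 9*(-60 + (-29 - 51)) = 9*(-60 - 80) = 9*(-140) = -1260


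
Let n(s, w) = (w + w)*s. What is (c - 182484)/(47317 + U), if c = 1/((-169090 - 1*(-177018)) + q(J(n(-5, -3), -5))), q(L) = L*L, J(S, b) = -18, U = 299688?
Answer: -1505857967/2863485260 ≈ -0.52588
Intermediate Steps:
n(s, w) = 2*s*w (n(s, w) = (2*w)*s = 2*s*w)
q(L) = L**2
c = 1/8252 (c = 1/((-169090 - 1*(-177018)) + (-18)**2) = 1/((-169090 + 177018) + 324) = 1/(7928 + 324) = 1/8252 ≈ 0.00012118)
(c - 182484)/(47317 + U) = (1/8252 - 182484)/(47317 + 299688) = -1505857967/8252/347005 = -1505857967/8252*1/347005 = -1505857967/2863485260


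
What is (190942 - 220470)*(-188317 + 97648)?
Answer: 2677274232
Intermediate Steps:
(190942 - 220470)*(-188317 + 97648) = -29528*(-90669) = 2677274232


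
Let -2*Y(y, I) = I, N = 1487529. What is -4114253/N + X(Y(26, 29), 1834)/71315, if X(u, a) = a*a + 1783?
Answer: 4712631404636/106083130635 ≈ 44.424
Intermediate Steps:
Y(y, I) = -I/2
X(u, a) = 1783 + a² (X(u, a) = a² + 1783 = 1783 + a²)
-4114253/N + X(Y(26, 29), 1834)/71315 = -4114253/1487529 + (1783 + 1834²)/71315 = -4114253*1/1487529 + (1783 + 3363556)*(1/71315) = -4114253/1487529 + 3365339*(1/71315) = -4114253/1487529 + 3365339/71315 = 4712631404636/106083130635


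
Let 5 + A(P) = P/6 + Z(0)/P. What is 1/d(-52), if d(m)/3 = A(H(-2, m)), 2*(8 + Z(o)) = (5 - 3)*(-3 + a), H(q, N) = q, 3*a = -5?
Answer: ⅓ ≈ 0.33333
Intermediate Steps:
a = -5/3 (a = (⅓)*(-5) = -5/3 ≈ -1.6667)
Z(o) = -38/3 (Z(o) = -8 + ((5 - 3)*(-3 - 5/3))/2 = -8 + (2*(-14/3))/2 = -8 + (½)*(-28/3) = -8 - 14/3 = -38/3)
A(P) = -5 - 38/(3*P) + P/6 (A(P) = -5 + (P/6 - 38/(3*P)) = -5 + (-38/(3*P) + P/6) = -5 - 38/(3*P) + P/6)
d(m) = 3 (d(m) = 3*((⅙)*(-76 - 2*(-30 - 2))/(-2)) = 3*((⅙)*(-½)*(-76 - 2*(-32))) = 3*((⅙)*(-½)*(-76 + 64)) = 3*((⅙)*(-½)*(-12)) = 3*1 = 3)
1/d(-52) = 1/3 = ⅓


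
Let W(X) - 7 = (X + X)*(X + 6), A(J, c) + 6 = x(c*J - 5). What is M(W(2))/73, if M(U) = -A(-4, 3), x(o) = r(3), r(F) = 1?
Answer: 5/73 ≈ 0.068493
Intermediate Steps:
x(o) = 1
A(J, c) = -5 (A(J, c) = -6 + 1 = -5)
W(X) = 7 + 2*X*(6 + X) (W(X) = 7 + (X + X)*(X + 6) = 7 + (2*X)*(6 + X) = 7 + 2*X*(6 + X))
M(U) = 5 (M(U) = -1*(-5) = 5)
M(W(2))/73 = 5/73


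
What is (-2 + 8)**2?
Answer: 36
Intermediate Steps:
(-2 + 8)**2 = 6**2 = 36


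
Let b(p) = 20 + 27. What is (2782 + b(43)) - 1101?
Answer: 1728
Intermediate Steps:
b(p) = 47
(2782 + b(43)) - 1101 = (2782 + 47) - 1101 = 2829 - 1101 = 1728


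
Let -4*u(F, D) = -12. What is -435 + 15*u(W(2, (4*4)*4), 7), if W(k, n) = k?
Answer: -390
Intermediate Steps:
u(F, D) = 3 (u(F, D) = -¼*(-12) = 3)
-435 + 15*u(W(2, (4*4)*4), 7) = -435 + 15*3 = -435 + 45 = -390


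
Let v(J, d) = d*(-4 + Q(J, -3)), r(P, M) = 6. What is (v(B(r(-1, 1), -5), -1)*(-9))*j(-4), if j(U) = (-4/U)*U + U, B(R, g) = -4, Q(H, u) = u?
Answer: 504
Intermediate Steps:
j(U) = -4 + U
v(J, d) = -7*d (v(J, d) = d*(-4 - 3) = d*(-7) = -7*d)
(v(B(r(-1, 1), -5), -1)*(-9))*j(-4) = (-7*(-1)*(-9))*(-4 - 4) = (7*(-9))*(-8) = -63*(-8) = 504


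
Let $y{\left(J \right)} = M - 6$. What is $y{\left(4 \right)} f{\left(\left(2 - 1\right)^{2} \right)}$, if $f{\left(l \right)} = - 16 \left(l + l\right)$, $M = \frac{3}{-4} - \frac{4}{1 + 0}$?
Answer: $344$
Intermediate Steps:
$M = - \frac{19}{4}$ ($M = 3 \left(- \frac{1}{4}\right) - \frac{4}{1} = - \frac{3}{4} - 4 = - \frac{19}{4} \approx -4.75$)
$f{\left(l \right)} = - 32 l$ ($f{\left(l \right)} = - 16 \cdot 2 l = - 32 l$)
$y{\left(J \right)} = - \frac{43}{4}$ ($y{\left(J \right)} = - \frac{19}{4} - 6 = - \frac{43}{4}$)
$y{\left(4 \right)} f{\left(\left(2 - 1\right)^{2} \right)} = - \frac{43 \left(- 32 \left(2 - 1\right)^{2}\right)}{4} = - \frac{43 \left(- 32 \cdot 1^{2}\right)}{4} = - \frac{43 \left(\left(-32\right) 1\right)}{4} = \left(- \frac{43}{4}\right) \left(-32\right) = 344$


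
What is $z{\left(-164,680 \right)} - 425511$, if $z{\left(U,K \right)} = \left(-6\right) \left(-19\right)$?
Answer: $-425397$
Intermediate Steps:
$z{\left(U,K \right)} = 114$
$z{\left(-164,680 \right)} - 425511 = 114 - 425511 = -425397$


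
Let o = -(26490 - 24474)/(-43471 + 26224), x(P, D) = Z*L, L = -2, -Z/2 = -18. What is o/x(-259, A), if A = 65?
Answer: -28/17247 ≈ -0.0016235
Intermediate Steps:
Z = 36 (Z = -2*(-18) = 36)
x(P, D) = -72 (x(P, D) = 36*(-2) = -72)
o = 672/5749 (o = -2016/(-17247) = -2016*(-1)/17247 = -1*(-672/5749) = 672/5749 ≈ 0.11689)
o/x(-259, A) = (672/5749)/(-72) = (672/5749)*(-1/72) = -28/17247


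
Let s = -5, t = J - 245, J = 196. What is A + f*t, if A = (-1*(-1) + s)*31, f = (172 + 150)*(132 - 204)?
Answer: 1135892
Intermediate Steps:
t = -49 (t = 196 - 245 = -49)
f = -23184 (f = 322*(-72) = -23184)
A = -124 (A = (-1*(-1) - 5)*31 = (1 - 5)*31 = -4*31 = -124)
A + f*t = -124 - 23184*(-49) = -124 + 1136016 = 1135892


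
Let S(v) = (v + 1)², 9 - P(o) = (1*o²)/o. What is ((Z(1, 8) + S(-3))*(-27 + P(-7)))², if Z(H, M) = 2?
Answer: 4356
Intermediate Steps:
P(o) = 9 - o (P(o) = 9 - 1*o²/o = 9 - o²/o = 9 - o)
S(v) = (1 + v)²
((Z(1, 8) + S(-3))*(-27 + P(-7)))² = ((2 + (1 - 3)²)*(-27 + (9 - 1*(-7))))² = ((2 + (-2)²)*(-27 + (9 + 7)))² = ((2 + 4)*(-27 + 16))² = (6*(-11))² = (-66)² = 4356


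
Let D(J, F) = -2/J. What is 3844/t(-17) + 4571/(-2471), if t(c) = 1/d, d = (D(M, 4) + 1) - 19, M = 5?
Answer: -124841009/1765 ≈ -70732.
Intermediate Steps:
d = -92/5 (d = (-2/5 + 1) - 19 = (-2*⅕ + 1) - 19 = (-⅖ + 1) - 19 = ⅗ - 19 = -92/5 ≈ -18.400)
t(c) = -5/92 (t(c) = 1/(-92/5) = -5/92)
3844/t(-17) + 4571/(-2471) = 3844/(-5/92) + 4571/(-2471) = 3844*(-92/5) + 4571*(-1/2471) = -353648/5 - 653/353 = -124841009/1765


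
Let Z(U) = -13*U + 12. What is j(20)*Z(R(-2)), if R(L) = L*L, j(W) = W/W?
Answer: -40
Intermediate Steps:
j(W) = 1
R(L) = L²
Z(U) = 12 - 13*U
j(20)*Z(R(-2)) = 1*(12 - 13*(-2)²) = 1*(12 - 13*4) = 1*(12 - 52) = 1*(-40) = -40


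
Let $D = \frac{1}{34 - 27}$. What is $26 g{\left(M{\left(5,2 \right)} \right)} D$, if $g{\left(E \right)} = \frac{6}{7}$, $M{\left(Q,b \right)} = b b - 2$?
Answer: $\frac{156}{49} \approx 3.1837$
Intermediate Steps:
$D = \frac{1}{7} \approx 0.14286$
$M{\left(Q,b \right)} = -2 + b^{2}$ ($M{\left(Q,b \right)} = b^{2} - 2 = -2 + b^{2}$)
$g{\left(E \right)} = \frac{6}{7}$ ($g{\left(E \right)} = 6 \cdot \frac{1}{7} = \frac{6}{7}$)
$26 g{\left(M{\left(5,2 \right)} \right)} D = 26 \cdot \frac{6}{7} \cdot \frac{1}{7} = \frac{156}{7} \cdot \frac{1}{7} = \frac{156}{49}$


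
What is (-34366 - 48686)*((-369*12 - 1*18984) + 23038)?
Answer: 31061448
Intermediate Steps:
(-34366 - 48686)*((-369*12 - 1*18984) + 23038) = -83052*((-4428 - 18984) + 23038) = -83052*(-23412 + 23038) = -83052*(-374) = 31061448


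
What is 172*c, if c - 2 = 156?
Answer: 27176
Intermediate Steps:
c = 158 (c = 2 + 156 = 158)
172*c = 172*158 = 27176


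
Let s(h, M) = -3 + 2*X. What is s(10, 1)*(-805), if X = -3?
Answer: 7245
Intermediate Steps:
s(h, M) = -9 (s(h, M) = -3 + 2*(-3) = -3 - 6 = -9)
s(10, 1)*(-805) = -9*(-805) = 7245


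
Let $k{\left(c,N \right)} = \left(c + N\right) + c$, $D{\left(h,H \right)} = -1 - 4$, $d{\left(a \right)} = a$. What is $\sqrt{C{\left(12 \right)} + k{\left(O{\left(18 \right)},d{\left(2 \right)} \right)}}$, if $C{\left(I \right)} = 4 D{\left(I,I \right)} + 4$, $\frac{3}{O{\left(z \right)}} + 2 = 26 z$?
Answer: $\frac{i \sqrt{759347}}{233} \approx 3.7399 i$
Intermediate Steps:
$D{\left(h,H \right)} = -5$
$O{\left(z \right)} = \frac{3}{-2 + 26 z}$
$C{\left(I \right)} = -16$ ($C{\left(I \right)} = 4 \left(-5\right) + 4 = -20 + 4 = -16$)
$k{\left(c,N \right)} = N + 2 c$ ($k{\left(c,N \right)} = \left(N + c\right) + c = N + 2 c$)
$\sqrt{C{\left(12 \right)} + k{\left(O{\left(18 \right)},d{\left(2 \right)} \right)}} = \sqrt{-16 + \left(2 + 2 \frac{3}{2 \left(-1 + 13 \cdot 18\right)}\right)} = \sqrt{-16 + \left(2 + 2 \frac{3}{2 \left(-1 + 234\right)}\right)} = \sqrt{-16 + \left(2 + 2 \frac{3}{2 \cdot 233}\right)} = \sqrt{-16 + \left(2 + 2 \cdot \frac{3}{2} \cdot \frac{1}{233}\right)} = \sqrt{-16 + \left(2 + 2 \cdot \frac{3}{466}\right)} = \sqrt{-16 + \left(2 + \frac{3}{233}\right)} = \sqrt{-16 + \frac{469}{233}} = \sqrt{- \frac{3259}{233}} = \frac{i \sqrt{759347}}{233}$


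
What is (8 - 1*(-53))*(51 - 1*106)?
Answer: -3355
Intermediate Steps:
(8 - 1*(-53))*(51 - 1*106) = (8 + 53)*(51 - 106) = 61*(-55) = -3355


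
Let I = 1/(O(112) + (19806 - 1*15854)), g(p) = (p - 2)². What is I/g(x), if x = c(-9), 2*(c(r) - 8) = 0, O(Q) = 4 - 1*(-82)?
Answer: 1/145368 ≈ 6.8791e-6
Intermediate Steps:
O(Q) = 86 (O(Q) = 4 + 82 = 86)
c(r) = 8 (c(r) = 8 + (½)*0 = 8 + 0 = 8)
x = 8
g(p) = (-2 + p)²
I = 1/4038 (I = 1/(86 + (19806 - 1*15854)) = 1/(86 + (19806 - 15854)) = 1/(86 + 3952) = 1/4038 ≈ 0.00024765)
I/g(x) = 1/(4038*((-2 + 8)²)) = 1/(4038*(6²)) = (1/4038)/36 = (1/4038)*(1/36) = 1/145368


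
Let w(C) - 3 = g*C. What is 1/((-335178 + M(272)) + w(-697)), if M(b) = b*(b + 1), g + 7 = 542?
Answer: -1/633814 ≈ -1.5777e-6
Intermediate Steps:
g = 535 (g = -7 + 542 = 535)
M(b) = b*(1 + b)
w(C) = 3 + 535*C
1/((-335178 + M(272)) + w(-697)) = 1/((-335178 + 272*(1 + 272)) + (3 + 535*(-697))) = 1/((-335178 + 272*273) + (3 - 372895)) = 1/((-335178 + 74256) - 372892) = 1/(-260922 - 372892) = 1/(-633814) = -1/633814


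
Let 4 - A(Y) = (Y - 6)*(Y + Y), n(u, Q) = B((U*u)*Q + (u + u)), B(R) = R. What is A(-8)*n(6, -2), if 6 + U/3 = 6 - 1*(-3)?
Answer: 21120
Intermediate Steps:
U = 9 (U = -18 + 3*(6 - 1*(-3)) = -18 + 3*(6 + 3) = -18 + 3*9 = -18 + 27 = 9)
n(u, Q) = 2*u + 9*Q*u (n(u, Q) = (9*u)*Q + (u + u) = 9*Q*u + 2*u = 2*u + 9*Q*u)
A(Y) = 4 - 2*Y*(-6 + Y) (A(Y) = 4 - (Y - 6)*(Y + Y) = 4 - (-6 + Y)*2*Y = 4 - 2*Y*(-6 + Y))
A(-8)*n(6, -2) = (4 - 2*(-8)² + 12*(-8))*(6*(2 + 9*(-2))) = (4 - 2*64 - 96)*(6*(2 - 18)) = (4 - 128 - 96)*(6*(-16)) = -220*(-96) = 21120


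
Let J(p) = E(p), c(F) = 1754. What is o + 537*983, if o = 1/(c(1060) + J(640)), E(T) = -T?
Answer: 588048295/1114 ≈ 5.2787e+5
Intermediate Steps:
J(p) = -p
o = 1/1114 (o = 1/(1754 - 1*640) = 1/(1754 - 640) = 1/1114 ≈ 0.00089767)
o + 537*983 = 1/1114 + 537*983 = 1/1114 + 527871 = 588048295/1114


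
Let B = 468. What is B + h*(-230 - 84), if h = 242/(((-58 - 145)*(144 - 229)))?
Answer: 7999352/17255 ≈ 463.60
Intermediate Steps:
h = 242/17255 (h = 242/((-203*(-85))) = 242/17255 ≈ 0.014025)
B + h*(-230 - 84) = 468 + 242*(-230 - 84)/17255 = 468 + (242/17255)*(-314) = 468 - 75988/17255 = 7999352/17255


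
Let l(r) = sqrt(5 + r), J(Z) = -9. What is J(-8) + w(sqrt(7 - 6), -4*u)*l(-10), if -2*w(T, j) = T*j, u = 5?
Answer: -9 + 10*I*sqrt(5) ≈ -9.0 + 22.361*I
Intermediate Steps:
w(T, j) = -T*j/2
J(-8) + w(sqrt(7 - 6), -4*u)*l(-10) = -9 + (-sqrt(7 - 6)*(-4*5)/2)*sqrt(5 - 10) = -9 + (-1/2*sqrt(1)*(-20))*sqrt(-5) = -9 + (-1/2*1*(-20))*(I*sqrt(5)) = -9 + 10*(I*sqrt(5)) = -9 + 10*I*sqrt(5)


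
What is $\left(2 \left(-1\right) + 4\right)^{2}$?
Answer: $4$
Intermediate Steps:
$\left(2 \left(-1\right) + 4\right)^{2} = \left(-2 + 4\right)^{2} = 2^{2} = 4$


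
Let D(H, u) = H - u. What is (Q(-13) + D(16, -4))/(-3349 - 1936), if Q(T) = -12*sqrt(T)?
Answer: -4/1057 + 12*I*sqrt(13)/5285 ≈ -0.0037843 + 0.0081867*I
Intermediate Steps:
(Q(-13) + D(16, -4))/(-3349 - 1936) = (-12*I*sqrt(13) + (16 - 1*(-4)))/(-3349 - 1936) = (-12*I*sqrt(13) + (16 + 4))/(-5285) = (-12*I*sqrt(13) + 20)*(-1/5285) = (20 - 12*I*sqrt(13))*(-1/5285) = -4/1057 + 12*I*sqrt(13)/5285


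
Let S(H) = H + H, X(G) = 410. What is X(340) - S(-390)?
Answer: 1190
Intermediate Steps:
S(H) = 2*H
X(340) - S(-390) = 410 - 2*(-390) = 410 - 1*(-780) = 410 + 780 = 1190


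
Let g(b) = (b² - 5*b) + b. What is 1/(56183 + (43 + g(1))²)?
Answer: 1/57783 ≈ 1.7306e-5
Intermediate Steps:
g(b) = b² - 4*b
1/(56183 + (43 + g(1))²) = 1/(56183 + (43 + 1*(-4 + 1))²) = 1/(56183 + (43 + 1*(-3))²) = 1/(56183 + (43 - 3)²) = 1/(56183 + 40²) = 1/(56183 + 1600) = 1/57783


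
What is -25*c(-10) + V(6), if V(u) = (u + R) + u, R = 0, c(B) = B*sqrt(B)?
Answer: 12 + 250*I*sqrt(10) ≈ 12.0 + 790.57*I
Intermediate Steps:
c(B) = B**(3/2)
V(u) = 2*u (V(u) = (u + 0) + u = u + u = 2*u)
-25*c(-10) + V(6) = -(-250)*I*sqrt(10) + 2*6 = -(-250)*I*sqrt(10) + 12 = 250*I*sqrt(10) + 12 = 12 + 250*I*sqrt(10)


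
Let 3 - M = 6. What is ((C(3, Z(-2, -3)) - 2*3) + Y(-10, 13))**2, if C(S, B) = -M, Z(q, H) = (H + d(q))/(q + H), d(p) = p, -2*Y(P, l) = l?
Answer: 361/4 ≈ 90.250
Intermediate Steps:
M = -3 (M = 3 - 1*6 = 3 - 6 = -3)
Y(P, l) = -l/2
Z(q, H) = 1 (Z(q, H) = (H + q)/(q + H) = (H + q)/(H + q) = 1)
C(S, B) = 3 (C(S, B) = -1*(-3) = 3)
((C(3, Z(-2, -3)) - 2*3) + Y(-10, 13))**2 = ((3 - 2*3) - 1/2*13)**2 = ((3 - 6) - 13/2)**2 = (-3 - 13/2)**2 = (-19/2)**2 = 361/4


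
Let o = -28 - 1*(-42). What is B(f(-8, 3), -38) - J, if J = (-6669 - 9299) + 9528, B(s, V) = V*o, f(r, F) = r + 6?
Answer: 5908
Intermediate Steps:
f(r, F) = 6 + r
o = 14 (o = -28 + 42 = 14)
B(s, V) = 14*V (B(s, V) = V*14 = 14*V)
J = -6440 (J = -15968 + 9528 = -6440)
B(f(-8, 3), -38) - J = 14*(-38) - 1*(-6440) = -532 + 6440 = 5908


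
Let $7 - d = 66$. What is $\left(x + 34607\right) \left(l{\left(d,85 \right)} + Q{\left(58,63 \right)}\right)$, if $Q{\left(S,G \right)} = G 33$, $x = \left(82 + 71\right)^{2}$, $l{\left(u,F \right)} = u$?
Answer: $117192320$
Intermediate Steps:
$d = -59$ ($d = 7 - 66 = -59$)
$x = 23409$ ($x = 153^{2} = 23409$)
$Q{\left(S,G \right)} = 33 G$
$\left(x + 34607\right) \left(l{\left(d,85 \right)} + Q{\left(58,63 \right)}\right) = \left(23409 + 34607\right) \left(-59 + 33 \cdot 63\right) = 58016 \left(-59 + 2079\right) = 58016 \cdot 2020 = 117192320$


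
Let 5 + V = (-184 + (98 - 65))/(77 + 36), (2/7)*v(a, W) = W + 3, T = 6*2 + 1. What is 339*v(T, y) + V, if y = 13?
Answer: 2144476/113 ≈ 18978.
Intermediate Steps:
T = 13 (T = 12 + 1 = 13)
v(a, W) = 21/2 + 7*W/2 (v(a, W) = 7*(W + 3)/2 = 7*(3 + W)/2 = 21/2 + 7*W/2)
V = -716/113 (V = -5 + (-184 + (98 - 65))/(77 + 36) = -5 + (-184 + 33)/113 = -5 - 151*1/113 = -5 - 151/113 = -716/113 ≈ -6.3363)
339*v(T, y) + V = 339*(21/2 + (7/2)*13) - 716/113 = 339*(21/2 + 91/2) - 716/113 = 339*56 - 716/113 = 18984 - 716/113 = 2144476/113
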